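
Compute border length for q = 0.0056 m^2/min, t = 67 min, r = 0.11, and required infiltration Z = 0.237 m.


L = q*t/((1+r)*Z)
L = 0.0056*67/((1+0.11)*0.237)
L = 0.3752/0.26307

1.4262 m


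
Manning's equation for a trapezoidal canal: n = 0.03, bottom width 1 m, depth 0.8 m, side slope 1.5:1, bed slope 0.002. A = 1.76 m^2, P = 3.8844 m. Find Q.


R = A/P = 1.76/3.8844 = 0.453094
Q = (1/0.03) * 1.76 * 0.453094^(2/3) * 0.002^0.5

1.5477 m^3/s


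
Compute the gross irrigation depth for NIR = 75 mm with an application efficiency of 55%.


Ea = 55% = 0.55
GID = NIR / Ea = 75 / 0.55 = 136.3636 mm

136.3636 mm


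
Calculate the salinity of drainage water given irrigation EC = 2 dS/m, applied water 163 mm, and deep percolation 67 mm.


EC_dw = EC_iw * D_iw / D_dw
EC_dw = 2 * 163 / 67
EC_dw = 326 / 67

4.8657 dS/m


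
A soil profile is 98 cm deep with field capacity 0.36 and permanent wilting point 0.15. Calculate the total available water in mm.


AWC = (FC - PWP) * d * 10
AWC = (0.36 - 0.15) * 98 * 10
AWC = 0.2100 * 98 * 10

205.8000 mm


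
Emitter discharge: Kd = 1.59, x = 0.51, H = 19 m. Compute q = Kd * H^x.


q = Kd * H^x = 1.59 * 19^0.51 = 1.59 * 4.489152

7.1378 L/h


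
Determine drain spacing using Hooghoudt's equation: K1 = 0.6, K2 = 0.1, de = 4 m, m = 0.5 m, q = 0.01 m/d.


S^2 = 8*K2*de*m/q + 4*K1*m^2/q
S^2 = 8*0.1*4*0.5/0.01 + 4*0.6*0.5^2/0.01
S = sqrt(220.0000)

14.8324 m


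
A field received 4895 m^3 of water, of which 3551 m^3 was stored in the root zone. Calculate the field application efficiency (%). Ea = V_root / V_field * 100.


Ea = V_root / V_field * 100 = 3551 / 4895 * 100 = 72.5434%

72.5434 %


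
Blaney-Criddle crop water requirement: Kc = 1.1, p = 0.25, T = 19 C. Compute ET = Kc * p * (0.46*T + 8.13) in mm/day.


ET = Kc * p * (0.46*T + 8.13)
ET = 1.1 * 0.25 * (0.46*19 + 8.13)
ET = 1.1 * 0.25 * 16.8700

4.6393 mm/day


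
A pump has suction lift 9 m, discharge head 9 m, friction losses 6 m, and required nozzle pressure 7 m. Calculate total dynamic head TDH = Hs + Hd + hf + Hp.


TDH = Hs + Hd + hf + Hp = 9 + 9 + 6 + 7 = 31

31 m


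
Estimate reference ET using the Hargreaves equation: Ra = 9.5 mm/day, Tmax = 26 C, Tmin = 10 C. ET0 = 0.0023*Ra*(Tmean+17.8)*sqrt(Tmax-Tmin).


Tmean = (Tmax + Tmin)/2 = (26 + 10)/2 = 18.0
ET0 = 0.0023 * 9.5 * (18.0 + 17.8) * sqrt(26 - 10)
ET0 = 0.0023 * 9.5 * 35.8 * 4.000000

3.1289 mm/day


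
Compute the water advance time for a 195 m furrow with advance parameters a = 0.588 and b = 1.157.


t = (L/a)^(1/b)
t = (195/0.588)^(1/1.157)
t = 331.632653^(1/1.157)

150.8741 min


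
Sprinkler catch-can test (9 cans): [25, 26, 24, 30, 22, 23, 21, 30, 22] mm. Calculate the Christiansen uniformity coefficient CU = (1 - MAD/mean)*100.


mean = 24.777778 mm
MAD = 2.641975 mm
CU = (1 - 2.641975/24.777778)*100

89.3373 %


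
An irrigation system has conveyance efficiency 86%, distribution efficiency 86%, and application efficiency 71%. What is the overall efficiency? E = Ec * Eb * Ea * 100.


Ec = 0.86, Eb = 0.86, Ea = 0.71
E = 0.86 * 0.86 * 0.71 * 100 = 52.5116%

52.5116 %


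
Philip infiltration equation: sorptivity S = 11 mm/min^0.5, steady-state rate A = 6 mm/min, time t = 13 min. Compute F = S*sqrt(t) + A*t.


F = S*sqrt(t) + A*t
F = 11*sqrt(13) + 6*13
F = 11*3.605551 + 78

117.6611 mm


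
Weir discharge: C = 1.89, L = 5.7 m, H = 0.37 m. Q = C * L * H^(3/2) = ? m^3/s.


Q = C * L * H^(3/2) = 1.89 * 5.7 * 0.37^1.5 = 1.89 * 5.7 * 0.225062

2.4246 m^3/s


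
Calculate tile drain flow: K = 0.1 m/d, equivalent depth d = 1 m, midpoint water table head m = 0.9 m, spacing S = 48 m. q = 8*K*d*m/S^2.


q = 8*K*d*m/S^2
q = 8*0.1*1*0.9/48^2
q = 0.7200 / 2304

3.1250e-04 m/d


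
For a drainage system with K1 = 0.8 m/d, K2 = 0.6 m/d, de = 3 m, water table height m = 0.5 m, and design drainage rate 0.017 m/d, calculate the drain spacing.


S^2 = 8*K2*de*m/q + 4*K1*m^2/q
S^2 = 8*0.6*3*0.5/0.017 + 4*0.8*0.5^2/0.017
S = sqrt(470.5882)

21.6930 m


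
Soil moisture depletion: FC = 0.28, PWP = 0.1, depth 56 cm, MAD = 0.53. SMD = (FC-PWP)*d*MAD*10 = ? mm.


SMD = (FC - PWP) * d * MAD * 10
SMD = (0.28 - 0.1) * 56 * 0.53 * 10
SMD = 0.1800 * 56 * 0.53 * 10

53.4240 mm


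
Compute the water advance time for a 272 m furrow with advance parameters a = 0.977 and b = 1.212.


t = (L/a)^(1/b)
t = (272/0.977)^(1/1.212)
t = 278.403275^(1/1.212)

104.0059 min


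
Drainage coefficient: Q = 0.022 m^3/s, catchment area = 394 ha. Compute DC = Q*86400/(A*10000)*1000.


DC = Q * 86400 / (A * 10000) * 1000
DC = 0.022 * 86400 / (394 * 10000) * 1000
DC = 1900800.0000 / 3940000

0.4824 mm/day


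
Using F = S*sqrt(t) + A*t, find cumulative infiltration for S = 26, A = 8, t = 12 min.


F = S*sqrt(t) + A*t
F = 26*sqrt(12) + 8*12
F = 26*3.464102 + 96

186.0667 mm


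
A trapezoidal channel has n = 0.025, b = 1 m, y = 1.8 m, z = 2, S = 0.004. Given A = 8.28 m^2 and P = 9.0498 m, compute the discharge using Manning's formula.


R = A/P = 8.28/9.0498 = 0.914937
Q = (1/0.025) * 8.28 * 0.914937^(2/3) * 0.004^0.5

19.7415 m^3/s


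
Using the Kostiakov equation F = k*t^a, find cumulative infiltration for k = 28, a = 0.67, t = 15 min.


F = k * t^a = 28 * 15^0.67
F = 28 * 6.137354

171.8459 mm


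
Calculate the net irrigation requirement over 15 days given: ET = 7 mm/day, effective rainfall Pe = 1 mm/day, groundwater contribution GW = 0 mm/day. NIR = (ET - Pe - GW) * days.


Daily deficit = ET - Pe - GW = 7 - 1 - 0 = 6 mm/day
NIR = 6 * 15 = 90 mm

90.0000 mm


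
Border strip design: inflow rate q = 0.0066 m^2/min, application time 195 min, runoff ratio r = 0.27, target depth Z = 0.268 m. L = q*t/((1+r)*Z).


L = q*t/((1+r)*Z)
L = 0.0066*195/((1+0.27)*0.268)
L = 1.287/0.34036

3.7813 m


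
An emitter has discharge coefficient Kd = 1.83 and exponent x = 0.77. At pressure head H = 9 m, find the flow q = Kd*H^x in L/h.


q = Kd * H^x = 1.83 * 9^0.77 = 1.83 * 5.429586

9.9361 L/h


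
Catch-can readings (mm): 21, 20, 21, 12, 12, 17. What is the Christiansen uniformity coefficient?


mean = 17.166667 mm
MAD = 3.500000 mm
CU = (1 - 3.500000/17.166667)*100

79.6117 %


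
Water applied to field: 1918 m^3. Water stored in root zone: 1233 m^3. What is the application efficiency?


Ea = V_root / V_field * 100 = 1233 / 1918 * 100 = 64.2857%

64.2857 %


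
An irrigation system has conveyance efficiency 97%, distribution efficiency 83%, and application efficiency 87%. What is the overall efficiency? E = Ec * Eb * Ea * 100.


Ec = 0.97, Eb = 0.83, Ea = 0.87
E = 0.97 * 0.83 * 0.87 * 100 = 70.0437%

70.0437 %


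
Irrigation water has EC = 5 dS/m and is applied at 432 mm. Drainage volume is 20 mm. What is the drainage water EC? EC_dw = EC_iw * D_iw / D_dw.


EC_dw = EC_iw * D_iw / D_dw
EC_dw = 5 * 432 / 20
EC_dw = 2160 / 20

108.0000 dS/m


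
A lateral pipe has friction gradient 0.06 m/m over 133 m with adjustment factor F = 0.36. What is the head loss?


hf = J * L * F = 0.06 * 133 * 0.36 = 2.8728 m

2.8728 m


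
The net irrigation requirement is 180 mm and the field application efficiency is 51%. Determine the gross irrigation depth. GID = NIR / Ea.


Ea = 51% = 0.51
GID = NIR / Ea = 180 / 0.51 = 352.9412 mm

352.9412 mm


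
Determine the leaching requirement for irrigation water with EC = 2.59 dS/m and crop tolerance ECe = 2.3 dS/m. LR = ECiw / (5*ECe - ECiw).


LR = ECiw / (5*ECe - ECiw)
LR = 2.59 / (5*2.3 - 2.59)
LR = 2.59 / 8.9100

0.2907


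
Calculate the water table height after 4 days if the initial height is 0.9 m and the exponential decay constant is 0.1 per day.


m = m0 * exp(-k*t)
m = 0.9 * exp(-0.1 * 4)
m = 0.9 * exp(-0.4000)

0.6033 m


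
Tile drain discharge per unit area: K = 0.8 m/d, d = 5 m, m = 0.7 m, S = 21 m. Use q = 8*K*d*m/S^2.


q = 8*K*d*m/S^2
q = 8*0.8*5*0.7/21^2
q = 22.4000 / 441

0.0508 m/d


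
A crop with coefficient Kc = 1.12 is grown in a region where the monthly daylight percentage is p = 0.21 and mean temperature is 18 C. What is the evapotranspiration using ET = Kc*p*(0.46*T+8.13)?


ET = Kc * p * (0.46*T + 8.13)
ET = 1.12 * 0.21 * (0.46*18 + 8.13)
ET = 1.12 * 0.21 * 16.4100

3.8596 mm/day


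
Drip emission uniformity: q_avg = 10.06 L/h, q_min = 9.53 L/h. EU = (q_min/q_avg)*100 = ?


EU = (q_min/q_avg)*100 = (9.53/10.06)*100 = 94.7316%

94.7316 %


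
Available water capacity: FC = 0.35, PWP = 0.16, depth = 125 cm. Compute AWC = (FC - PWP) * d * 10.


AWC = (FC - PWP) * d * 10
AWC = (0.35 - 0.16) * 125 * 10
AWC = 0.1900 * 125 * 10

237.5000 mm


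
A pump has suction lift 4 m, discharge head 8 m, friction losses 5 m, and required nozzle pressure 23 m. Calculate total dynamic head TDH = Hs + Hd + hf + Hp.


TDH = Hs + Hd + hf + Hp = 4 + 8 + 5 + 23 = 40

40 m


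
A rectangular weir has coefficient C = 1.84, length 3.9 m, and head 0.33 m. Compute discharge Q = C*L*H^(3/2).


Q = C * L * H^(3/2) = 1.84 * 3.9 * 0.33^1.5 = 1.84 * 3.9 * 0.189571

1.3604 m^3/s


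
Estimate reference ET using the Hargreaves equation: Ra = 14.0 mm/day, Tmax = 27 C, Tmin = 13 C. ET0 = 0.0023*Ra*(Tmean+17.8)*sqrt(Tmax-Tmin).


Tmean = (Tmax + Tmin)/2 = (27 + 13)/2 = 20.0
ET0 = 0.0023 * 14.0 * (20.0 + 17.8) * sqrt(27 - 13)
ET0 = 0.0023 * 14.0 * 37.8 * 3.741657

4.5542 mm/day


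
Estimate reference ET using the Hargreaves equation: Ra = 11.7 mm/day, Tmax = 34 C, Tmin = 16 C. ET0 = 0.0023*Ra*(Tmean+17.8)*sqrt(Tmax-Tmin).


Tmean = (Tmax + Tmin)/2 = (34 + 16)/2 = 25.0
ET0 = 0.0023 * 11.7 * (25.0 + 17.8) * sqrt(34 - 16)
ET0 = 0.0023 * 11.7 * 42.8 * 4.242641

4.8865 mm/day


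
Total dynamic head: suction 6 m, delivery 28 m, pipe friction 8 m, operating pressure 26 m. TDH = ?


TDH = Hs + Hd + hf + Hp = 6 + 28 + 8 + 26 = 68

68 m


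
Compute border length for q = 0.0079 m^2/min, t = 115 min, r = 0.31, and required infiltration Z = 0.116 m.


L = q*t/((1+r)*Z)
L = 0.0079*115/((1+0.31)*0.116)
L = 0.9085/0.15196

5.9785 m


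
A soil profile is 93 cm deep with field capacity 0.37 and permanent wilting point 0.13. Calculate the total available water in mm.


AWC = (FC - PWP) * d * 10
AWC = (0.37 - 0.13) * 93 * 10
AWC = 0.2400 * 93 * 10

223.2000 mm


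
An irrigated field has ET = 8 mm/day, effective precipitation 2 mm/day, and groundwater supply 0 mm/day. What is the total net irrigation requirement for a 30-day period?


Daily deficit = ET - Pe - GW = 8 - 2 - 0 = 6 mm/day
NIR = 6 * 30 = 180 mm

180.0000 mm


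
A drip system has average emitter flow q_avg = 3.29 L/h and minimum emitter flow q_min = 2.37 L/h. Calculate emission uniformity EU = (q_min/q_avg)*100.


EU = (q_min/q_avg)*100 = (2.37/3.29)*100 = 72.0365%

72.0365 %


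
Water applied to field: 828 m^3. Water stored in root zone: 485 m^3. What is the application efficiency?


Ea = V_root / V_field * 100 = 485 / 828 * 100 = 58.5749%

58.5749 %


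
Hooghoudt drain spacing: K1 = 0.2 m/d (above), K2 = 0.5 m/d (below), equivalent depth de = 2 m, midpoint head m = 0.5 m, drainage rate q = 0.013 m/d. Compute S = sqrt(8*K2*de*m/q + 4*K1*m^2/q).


S^2 = 8*K2*de*m/q + 4*K1*m^2/q
S^2 = 8*0.5*2*0.5/0.013 + 4*0.2*0.5^2/0.013
S = sqrt(323.0769)

17.9743 m


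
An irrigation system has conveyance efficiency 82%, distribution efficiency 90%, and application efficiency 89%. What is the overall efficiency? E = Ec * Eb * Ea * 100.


Ec = 0.82, Eb = 0.9, Ea = 0.89
E = 0.82 * 0.9 * 0.89 * 100 = 65.6820%

65.6820 %


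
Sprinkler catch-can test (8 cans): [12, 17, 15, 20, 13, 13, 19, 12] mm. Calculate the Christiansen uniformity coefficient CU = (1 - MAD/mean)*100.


mean = 15.125000 mm
MAD = 2.656250 mm
CU = (1 - 2.656250/15.125000)*100

82.4380 %


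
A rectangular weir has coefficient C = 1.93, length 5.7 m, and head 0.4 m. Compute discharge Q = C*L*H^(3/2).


Q = C * L * H^(3/2) = 1.93 * 5.7 * 0.4^1.5 = 1.93 * 5.7 * 0.252982

2.7831 m^3/s


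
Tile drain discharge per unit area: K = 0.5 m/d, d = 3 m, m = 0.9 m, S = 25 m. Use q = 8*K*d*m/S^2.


q = 8*K*d*m/S^2
q = 8*0.5*3*0.9/25^2
q = 10.8000 / 625

0.0173 m/d


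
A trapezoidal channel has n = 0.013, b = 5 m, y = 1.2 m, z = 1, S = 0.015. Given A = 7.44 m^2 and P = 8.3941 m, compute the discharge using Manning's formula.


R = A/P = 7.44/8.3941 = 0.886337
Q = (1/0.013) * 7.44 * 0.886337^(2/3) * 0.015^0.5

64.6757 m^3/s


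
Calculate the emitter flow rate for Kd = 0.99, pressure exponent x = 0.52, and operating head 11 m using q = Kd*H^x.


q = Kd * H^x = 0.99 * 11^0.52 = 0.99 * 3.479559

3.4448 L/h


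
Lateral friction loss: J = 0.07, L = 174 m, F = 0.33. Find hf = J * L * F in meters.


hf = J * L * F = 0.07 * 174 * 0.33 = 4.0194 m

4.0194 m


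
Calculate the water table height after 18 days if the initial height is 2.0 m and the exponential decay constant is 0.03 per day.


m = m0 * exp(-k*t)
m = 2.0 * exp(-0.03 * 18)
m = 2.0 * exp(-0.5400)

1.1655 m


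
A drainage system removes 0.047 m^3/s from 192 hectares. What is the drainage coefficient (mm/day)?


DC = Q * 86400 / (A * 10000) * 1000
DC = 0.047 * 86400 / (192 * 10000) * 1000
DC = 4060800.0000 / 1920000

2.1150 mm/day


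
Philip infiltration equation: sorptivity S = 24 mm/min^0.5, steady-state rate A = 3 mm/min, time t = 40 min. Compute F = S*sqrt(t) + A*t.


F = S*sqrt(t) + A*t
F = 24*sqrt(40) + 3*40
F = 24*6.324555 + 120

271.7893 mm


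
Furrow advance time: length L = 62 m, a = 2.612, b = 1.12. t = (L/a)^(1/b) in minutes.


t = (L/a)^(1/b)
t = (62/2.612)^(1/1.12)
t = 23.736600^(1/1.12)

16.9064 min


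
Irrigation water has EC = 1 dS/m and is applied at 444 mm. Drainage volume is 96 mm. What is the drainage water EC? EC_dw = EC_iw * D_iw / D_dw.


EC_dw = EC_iw * D_iw / D_dw
EC_dw = 1 * 444 / 96
EC_dw = 444 / 96

4.6250 dS/m


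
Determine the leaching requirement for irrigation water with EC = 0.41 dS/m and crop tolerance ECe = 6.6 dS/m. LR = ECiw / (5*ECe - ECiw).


LR = ECiw / (5*ECe - ECiw)
LR = 0.41 / (5*6.6 - 0.41)
LR = 0.41 / 32.5900

0.0126


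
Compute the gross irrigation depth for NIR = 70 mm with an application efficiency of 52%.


Ea = 52% = 0.52
GID = NIR / Ea = 70 / 0.52 = 134.6154 mm

134.6154 mm


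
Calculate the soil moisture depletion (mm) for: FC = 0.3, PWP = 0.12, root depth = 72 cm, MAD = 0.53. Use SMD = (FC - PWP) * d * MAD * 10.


SMD = (FC - PWP) * d * MAD * 10
SMD = (0.3 - 0.12) * 72 * 0.53 * 10
SMD = 0.1800 * 72 * 0.53 * 10

68.6880 mm


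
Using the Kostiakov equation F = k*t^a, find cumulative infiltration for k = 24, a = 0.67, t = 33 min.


F = k * t^a = 24 * 33^0.67
F = 24 * 10.408888

249.8133 mm


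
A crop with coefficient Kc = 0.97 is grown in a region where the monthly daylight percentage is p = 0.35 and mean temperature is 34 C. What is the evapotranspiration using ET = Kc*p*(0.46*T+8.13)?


ET = Kc * p * (0.46*T + 8.13)
ET = 0.97 * 0.35 * (0.46*34 + 8.13)
ET = 0.97 * 0.35 * 23.7700

8.0699 mm/day


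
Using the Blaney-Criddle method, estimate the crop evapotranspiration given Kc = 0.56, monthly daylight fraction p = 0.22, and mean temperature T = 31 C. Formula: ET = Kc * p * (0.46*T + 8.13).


ET = Kc * p * (0.46*T + 8.13)
ET = 0.56 * 0.22 * (0.46*31 + 8.13)
ET = 0.56 * 0.22 * 22.3900

2.7584 mm/day


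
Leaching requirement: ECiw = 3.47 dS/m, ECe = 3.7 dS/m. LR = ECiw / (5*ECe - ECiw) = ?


LR = ECiw / (5*ECe - ECiw)
LR = 3.47 / (5*3.7 - 3.47)
LR = 3.47 / 15.0300

0.2309


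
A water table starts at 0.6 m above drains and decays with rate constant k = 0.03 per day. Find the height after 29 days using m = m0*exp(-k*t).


m = m0 * exp(-k*t)
m = 0.6 * exp(-0.03 * 29)
m = 0.6 * exp(-0.8700)

0.2514 m


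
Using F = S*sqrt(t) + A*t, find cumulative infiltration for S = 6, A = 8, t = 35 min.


F = S*sqrt(t) + A*t
F = 6*sqrt(35) + 8*35
F = 6*5.916080 + 280

315.4965 mm


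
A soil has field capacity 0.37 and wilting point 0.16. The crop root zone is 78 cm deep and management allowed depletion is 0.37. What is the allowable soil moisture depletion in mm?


SMD = (FC - PWP) * d * MAD * 10
SMD = (0.37 - 0.16) * 78 * 0.37 * 10
SMD = 0.2100 * 78 * 0.37 * 10

60.6060 mm


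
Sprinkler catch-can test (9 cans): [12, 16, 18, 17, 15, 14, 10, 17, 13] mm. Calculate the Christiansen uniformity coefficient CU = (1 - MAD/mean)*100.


mean = 14.666667 mm
MAD = 2.148148 mm
CU = (1 - 2.148148/14.666667)*100

85.3535 %


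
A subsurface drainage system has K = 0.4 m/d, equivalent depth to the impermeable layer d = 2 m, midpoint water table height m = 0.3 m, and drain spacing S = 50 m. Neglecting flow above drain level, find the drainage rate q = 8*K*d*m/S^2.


q = 8*K*d*m/S^2
q = 8*0.4*2*0.3/50^2
q = 1.9200 / 2500

7.6800e-04 m/d


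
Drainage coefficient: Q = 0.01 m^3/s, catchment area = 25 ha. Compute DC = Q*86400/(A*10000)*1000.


DC = Q * 86400 / (A * 10000) * 1000
DC = 0.01 * 86400 / (25 * 10000) * 1000
DC = 864000.0000 / 250000

3.4560 mm/day


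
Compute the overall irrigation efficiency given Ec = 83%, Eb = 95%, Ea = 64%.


Ec = 0.83, Eb = 0.95, Ea = 0.64
E = 0.83 * 0.95 * 0.64 * 100 = 50.4640%

50.4640 %


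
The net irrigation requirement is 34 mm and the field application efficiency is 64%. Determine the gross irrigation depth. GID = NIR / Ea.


Ea = 64% = 0.64
GID = NIR / Ea = 34 / 0.64 = 53.1250 mm

53.1250 mm


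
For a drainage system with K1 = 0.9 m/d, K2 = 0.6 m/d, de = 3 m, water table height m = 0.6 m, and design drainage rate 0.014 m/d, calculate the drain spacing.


S^2 = 8*K2*de*m/q + 4*K1*m^2/q
S^2 = 8*0.6*3*0.6/0.014 + 4*0.9*0.6^2/0.014
S = sqrt(709.7143)

26.6405 m


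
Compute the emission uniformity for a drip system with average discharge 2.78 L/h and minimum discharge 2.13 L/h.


EU = (q_min/q_avg)*100 = (2.13/2.78)*100 = 76.6187%

76.6187 %


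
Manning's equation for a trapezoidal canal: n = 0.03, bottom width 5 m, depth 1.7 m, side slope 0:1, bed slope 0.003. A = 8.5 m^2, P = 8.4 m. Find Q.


R = A/P = 8.5/8.4 = 1.011905
Q = (1/0.03) * 8.5 * 1.011905^(2/3) * 0.003^0.5

15.6417 m^3/s


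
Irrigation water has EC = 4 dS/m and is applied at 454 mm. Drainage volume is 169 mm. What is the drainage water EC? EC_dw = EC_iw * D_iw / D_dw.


EC_dw = EC_iw * D_iw / D_dw
EC_dw = 4 * 454 / 169
EC_dw = 1816 / 169

10.7456 dS/m


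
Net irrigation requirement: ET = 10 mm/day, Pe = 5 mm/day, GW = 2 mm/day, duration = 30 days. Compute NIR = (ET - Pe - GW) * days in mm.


Daily deficit = ET - Pe - GW = 10 - 5 - 2 = 3 mm/day
NIR = 3 * 30 = 90 mm

90.0000 mm


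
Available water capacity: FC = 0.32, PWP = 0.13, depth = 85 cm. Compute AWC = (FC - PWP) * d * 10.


AWC = (FC - PWP) * d * 10
AWC = (0.32 - 0.13) * 85 * 10
AWC = 0.1900 * 85 * 10

161.5000 mm


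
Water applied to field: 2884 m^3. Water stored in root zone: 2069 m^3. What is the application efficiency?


Ea = V_root / V_field * 100 = 2069 / 2884 * 100 = 71.7406%

71.7406 %


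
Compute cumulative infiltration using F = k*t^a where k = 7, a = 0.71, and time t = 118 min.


F = k * t^a = 7 * 118^0.71
F = 7 * 29.582592

207.0781 mm


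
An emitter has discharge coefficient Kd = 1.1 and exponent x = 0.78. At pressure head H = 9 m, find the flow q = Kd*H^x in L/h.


q = Kd * H^x = 1.1 * 9^0.78 = 1.1 * 5.550207

6.1052 L/h


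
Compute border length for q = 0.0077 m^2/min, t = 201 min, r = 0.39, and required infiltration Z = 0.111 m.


L = q*t/((1+r)*Z)
L = 0.0077*201/((1+0.39)*0.111)
L = 1.5477/0.15429

10.0311 m


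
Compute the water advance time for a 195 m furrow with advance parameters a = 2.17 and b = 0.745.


t = (L/a)^(1/b)
t = (195/2.17)^(1/0.745)
t = 89.861751^(1/0.745)

419.0329 min


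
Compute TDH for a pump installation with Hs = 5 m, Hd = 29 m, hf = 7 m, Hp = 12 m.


TDH = Hs + Hd + hf + Hp = 5 + 29 + 7 + 12 = 53

53 m


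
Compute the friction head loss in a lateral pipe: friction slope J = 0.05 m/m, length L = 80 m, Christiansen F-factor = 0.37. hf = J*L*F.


hf = J * L * F = 0.05 * 80 * 0.37 = 1.4800 m

1.4800 m


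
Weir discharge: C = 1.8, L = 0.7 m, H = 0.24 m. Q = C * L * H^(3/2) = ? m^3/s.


Q = C * L * H^(3/2) = 1.8 * 0.7 * 0.24^1.5 = 1.8 * 0.7 * 0.117576

0.1481 m^3/s


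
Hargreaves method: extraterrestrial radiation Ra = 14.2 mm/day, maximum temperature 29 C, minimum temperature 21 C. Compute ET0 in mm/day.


Tmean = (Tmax + Tmin)/2 = (29 + 21)/2 = 25.0
ET0 = 0.0023 * 14.2 * (25.0 + 17.8) * sqrt(29 - 21)
ET0 = 0.0023 * 14.2 * 42.8 * 2.828427

3.9537 mm/day


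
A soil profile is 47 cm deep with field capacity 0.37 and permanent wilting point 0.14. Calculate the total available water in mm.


AWC = (FC - PWP) * d * 10
AWC = (0.37 - 0.14) * 47 * 10
AWC = 0.2300 * 47 * 10

108.1000 mm


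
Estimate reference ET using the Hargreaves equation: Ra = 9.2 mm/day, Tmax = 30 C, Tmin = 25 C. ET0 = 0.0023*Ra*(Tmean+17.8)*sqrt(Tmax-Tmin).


Tmean = (Tmax + Tmin)/2 = (30 + 25)/2 = 27.5
ET0 = 0.0023 * 9.2 * (27.5 + 17.8) * sqrt(30 - 25)
ET0 = 0.0023 * 9.2 * 45.3 * 2.236068

2.1434 mm/day


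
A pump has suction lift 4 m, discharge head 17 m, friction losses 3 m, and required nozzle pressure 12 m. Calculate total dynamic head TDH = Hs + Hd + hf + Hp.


TDH = Hs + Hd + hf + Hp = 4 + 17 + 3 + 12 = 36

36 m


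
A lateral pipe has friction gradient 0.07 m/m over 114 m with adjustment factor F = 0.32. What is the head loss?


hf = J * L * F = 0.07 * 114 * 0.32 = 2.5536 m

2.5536 m


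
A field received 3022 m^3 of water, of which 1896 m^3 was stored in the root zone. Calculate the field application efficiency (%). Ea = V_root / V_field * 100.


Ea = V_root / V_field * 100 = 1896 / 3022 * 100 = 62.7399%

62.7399 %


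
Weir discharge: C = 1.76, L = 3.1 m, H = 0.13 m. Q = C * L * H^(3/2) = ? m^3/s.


Q = C * L * H^(3/2) = 1.76 * 3.1 * 0.13^1.5 = 1.76 * 3.1 * 0.046872

0.2557 m^3/s


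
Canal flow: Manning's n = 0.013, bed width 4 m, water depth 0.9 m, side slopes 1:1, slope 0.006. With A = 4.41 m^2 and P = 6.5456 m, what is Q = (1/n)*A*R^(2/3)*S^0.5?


R = A/P = 4.41/6.5456 = 0.673735
Q = (1/0.013) * 4.41 * 0.673735^(2/3) * 0.006^0.5

20.1944 m^3/s


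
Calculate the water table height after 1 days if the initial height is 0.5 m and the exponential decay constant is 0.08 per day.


m = m0 * exp(-k*t)
m = 0.5 * exp(-0.08 * 1)
m = 0.5 * exp(-0.0800)

0.4616 m


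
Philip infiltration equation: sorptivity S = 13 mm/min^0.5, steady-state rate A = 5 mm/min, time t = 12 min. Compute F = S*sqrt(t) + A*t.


F = S*sqrt(t) + A*t
F = 13*sqrt(12) + 5*12
F = 13*3.464102 + 60

105.0333 mm


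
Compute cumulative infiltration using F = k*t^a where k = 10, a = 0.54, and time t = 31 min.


F = k * t^a = 10 * 31^0.54
F = 10 * 6.387565

63.8757 mm


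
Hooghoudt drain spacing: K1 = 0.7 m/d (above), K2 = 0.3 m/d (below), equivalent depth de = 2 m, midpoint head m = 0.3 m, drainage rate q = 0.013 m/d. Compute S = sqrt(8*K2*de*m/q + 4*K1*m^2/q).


S^2 = 8*K2*de*m/q + 4*K1*m^2/q
S^2 = 8*0.3*2*0.3/0.013 + 4*0.7*0.3^2/0.013
S = sqrt(130.1538)

11.4085 m


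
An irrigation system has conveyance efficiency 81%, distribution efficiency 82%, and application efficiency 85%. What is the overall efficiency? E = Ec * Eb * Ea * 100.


Ec = 0.81, Eb = 0.82, Ea = 0.85
E = 0.81 * 0.82 * 0.85 * 100 = 56.4570%

56.4570 %


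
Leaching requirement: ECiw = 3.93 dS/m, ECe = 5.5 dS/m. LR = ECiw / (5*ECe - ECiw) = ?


LR = ECiw / (5*ECe - ECiw)
LR = 3.93 / (5*5.5 - 3.93)
LR = 3.93 / 23.5700

0.1667


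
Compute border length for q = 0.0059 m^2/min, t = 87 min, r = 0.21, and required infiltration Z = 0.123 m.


L = q*t/((1+r)*Z)
L = 0.0059*87/((1+0.21)*0.123)
L = 0.5133/0.14883

3.4489 m


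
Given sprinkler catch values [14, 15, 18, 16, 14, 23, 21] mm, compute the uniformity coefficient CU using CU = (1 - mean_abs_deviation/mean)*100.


mean = 17.285714 mm
MAD = 2.897959 mm
CU = (1 - 2.897959/17.285714)*100

83.2349 %


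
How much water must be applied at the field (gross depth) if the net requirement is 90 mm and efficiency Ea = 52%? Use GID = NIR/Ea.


Ea = 52% = 0.52
GID = NIR / Ea = 90 / 0.52 = 173.0769 mm

173.0769 mm


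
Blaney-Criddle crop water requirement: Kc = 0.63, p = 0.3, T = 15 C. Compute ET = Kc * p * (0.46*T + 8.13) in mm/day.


ET = Kc * p * (0.46*T + 8.13)
ET = 0.63 * 0.3 * (0.46*15 + 8.13)
ET = 0.63 * 0.3 * 15.0300

2.8407 mm/day


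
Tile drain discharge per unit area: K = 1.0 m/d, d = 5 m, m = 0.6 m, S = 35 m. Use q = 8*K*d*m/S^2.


q = 8*K*d*m/S^2
q = 8*1.0*5*0.6/35^2
q = 24.0000 / 1225

0.0196 m/d


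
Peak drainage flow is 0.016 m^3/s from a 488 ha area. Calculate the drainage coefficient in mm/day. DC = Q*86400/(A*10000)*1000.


DC = Q * 86400 / (A * 10000) * 1000
DC = 0.016 * 86400 / (488 * 10000) * 1000
DC = 1382400.0000 / 4880000

0.2833 mm/day


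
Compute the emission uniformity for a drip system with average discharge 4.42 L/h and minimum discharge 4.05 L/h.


EU = (q_min/q_avg)*100 = (4.05/4.42)*100 = 91.6290%

91.6290 %


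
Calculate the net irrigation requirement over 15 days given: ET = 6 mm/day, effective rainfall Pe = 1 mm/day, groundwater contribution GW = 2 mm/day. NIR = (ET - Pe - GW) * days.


Daily deficit = ET - Pe - GW = 6 - 1 - 2 = 3 mm/day
NIR = 3 * 15 = 45 mm

45.0000 mm


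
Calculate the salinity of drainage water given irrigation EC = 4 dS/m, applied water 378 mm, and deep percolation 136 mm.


EC_dw = EC_iw * D_iw / D_dw
EC_dw = 4 * 378 / 136
EC_dw = 1512 / 136

11.1176 dS/m


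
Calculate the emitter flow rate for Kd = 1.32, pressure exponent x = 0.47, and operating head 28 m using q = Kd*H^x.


q = Kd * H^x = 1.32 * 28^0.47 = 1.32 * 4.788112

6.3203 L/h


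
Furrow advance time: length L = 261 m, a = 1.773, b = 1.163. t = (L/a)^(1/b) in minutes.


t = (L/a)^(1/b)
t = (261/1.773)^(1/1.163)
t = 147.208122^(1/1.163)

73.1284 min


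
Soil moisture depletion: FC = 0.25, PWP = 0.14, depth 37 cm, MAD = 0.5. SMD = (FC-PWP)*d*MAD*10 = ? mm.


SMD = (FC - PWP) * d * MAD * 10
SMD = (0.25 - 0.14) * 37 * 0.5 * 10
SMD = 0.1100 * 37 * 0.5 * 10

20.3500 mm


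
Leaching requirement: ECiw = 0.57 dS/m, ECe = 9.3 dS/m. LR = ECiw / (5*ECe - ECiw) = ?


LR = ECiw / (5*ECe - ECiw)
LR = 0.57 / (5*9.3 - 0.57)
LR = 0.57 / 45.9300

0.0124


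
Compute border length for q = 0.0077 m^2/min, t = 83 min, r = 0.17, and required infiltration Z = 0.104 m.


L = q*t/((1+r)*Z)
L = 0.0077*83/((1+0.17)*0.104)
L = 0.6391/0.12168

5.2523 m


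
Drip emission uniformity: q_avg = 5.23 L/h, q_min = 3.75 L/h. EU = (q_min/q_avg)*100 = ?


EU = (q_min/q_avg)*100 = (3.75/5.23)*100 = 71.7017%

71.7017 %


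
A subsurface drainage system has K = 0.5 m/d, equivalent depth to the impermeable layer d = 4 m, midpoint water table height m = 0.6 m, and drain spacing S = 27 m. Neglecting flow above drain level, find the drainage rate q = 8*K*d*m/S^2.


q = 8*K*d*m/S^2
q = 8*0.5*4*0.6/27^2
q = 9.6000 / 729

0.0132 m/d


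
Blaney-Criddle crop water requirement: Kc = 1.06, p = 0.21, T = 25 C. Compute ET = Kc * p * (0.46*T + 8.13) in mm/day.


ET = Kc * p * (0.46*T + 8.13)
ET = 1.06 * 0.21 * (0.46*25 + 8.13)
ET = 1.06 * 0.21 * 19.6300

4.3696 mm/day


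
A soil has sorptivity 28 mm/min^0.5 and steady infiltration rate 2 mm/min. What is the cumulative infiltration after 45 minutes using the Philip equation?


F = S*sqrt(t) + A*t
F = 28*sqrt(45) + 2*45
F = 28*6.708204 + 90

277.8297 mm


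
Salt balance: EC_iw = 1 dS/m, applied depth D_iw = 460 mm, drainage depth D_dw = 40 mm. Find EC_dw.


EC_dw = EC_iw * D_iw / D_dw
EC_dw = 1 * 460 / 40
EC_dw = 460 / 40

11.5000 dS/m


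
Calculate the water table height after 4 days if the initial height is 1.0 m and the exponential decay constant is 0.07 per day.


m = m0 * exp(-k*t)
m = 1.0 * exp(-0.07 * 4)
m = 1.0 * exp(-0.2800)

0.7558 m


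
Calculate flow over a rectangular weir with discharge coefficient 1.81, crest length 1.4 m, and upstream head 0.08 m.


Q = C * L * H^(3/2) = 1.81 * 1.4 * 0.08^1.5 = 1.81 * 1.4 * 0.022627

0.0573 m^3/s


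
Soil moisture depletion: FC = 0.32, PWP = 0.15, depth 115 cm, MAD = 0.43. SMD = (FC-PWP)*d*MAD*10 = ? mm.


SMD = (FC - PWP) * d * MAD * 10
SMD = (0.32 - 0.15) * 115 * 0.43 * 10
SMD = 0.1700 * 115 * 0.43 * 10

84.0650 mm


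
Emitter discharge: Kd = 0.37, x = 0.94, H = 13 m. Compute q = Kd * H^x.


q = Kd * H^x = 0.37 * 13^0.94 = 0.37 * 11.145685

4.1239 L/h


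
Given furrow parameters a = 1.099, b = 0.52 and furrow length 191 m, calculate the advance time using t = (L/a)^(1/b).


t = (L/a)^(1/b)
t = (191/1.099)^(1/0.52)
t = 173.794359^(1/0.52)

20312.3848 min


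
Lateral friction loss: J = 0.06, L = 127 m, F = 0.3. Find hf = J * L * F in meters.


hf = J * L * F = 0.06 * 127 * 0.3 = 2.2860 m

2.2860 m


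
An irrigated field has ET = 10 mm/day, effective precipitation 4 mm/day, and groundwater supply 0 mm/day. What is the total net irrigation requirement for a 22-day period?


Daily deficit = ET - Pe - GW = 10 - 4 - 0 = 6 mm/day
NIR = 6 * 22 = 132 mm

132.0000 mm


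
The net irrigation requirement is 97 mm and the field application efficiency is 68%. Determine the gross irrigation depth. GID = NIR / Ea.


Ea = 68% = 0.68
GID = NIR / Ea = 97 / 0.68 = 142.6471 mm

142.6471 mm


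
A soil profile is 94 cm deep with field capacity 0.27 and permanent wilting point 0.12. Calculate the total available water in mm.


AWC = (FC - PWP) * d * 10
AWC = (0.27 - 0.12) * 94 * 10
AWC = 0.1500 * 94 * 10

141.0000 mm


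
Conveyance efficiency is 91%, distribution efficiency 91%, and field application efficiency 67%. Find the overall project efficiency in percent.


Ec = 0.91, Eb = 0.91, Ea = 0.67
E = 0.91 * 0.91 * 0.67 * 100 = 55.4827%

55.4827 %


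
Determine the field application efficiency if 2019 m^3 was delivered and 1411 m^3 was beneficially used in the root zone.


Ea = V_root / V_field * 100 = 1411 / 2019 * 100 = 69.8861%

69.8861 %


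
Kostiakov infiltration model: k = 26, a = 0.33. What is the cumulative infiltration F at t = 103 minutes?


F = k * t^a = 26 * 103^0.33
F = 26 * 4.615686

120.0078 mm


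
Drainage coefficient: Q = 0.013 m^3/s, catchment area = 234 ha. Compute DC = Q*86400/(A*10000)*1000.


DC = Q * 86400 / (A * 10000) * 1000
DC = 0.013 * 86400 / (234 * 10000) * 1000
DC = 1123200.0000 / 2340000

0.4800 mm/day


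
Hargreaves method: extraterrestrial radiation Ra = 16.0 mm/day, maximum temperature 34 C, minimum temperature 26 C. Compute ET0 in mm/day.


Tmean = (Tmax + Tmin)/2 = (34 + 26)/2 = 30.0
ET0 = 0.0023 * 16.0 * (30.0 + 17.8) * sqrt(34 - 26)
ET0 = 0.0023 * 16.0 * 47.8 * 2.828427

4.9753 mm/day


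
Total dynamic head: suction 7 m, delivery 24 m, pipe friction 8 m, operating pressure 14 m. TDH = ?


TDH = Hs + Hd + hf + Hp = 7 + 24 + 8 + 14 = 53

53 m


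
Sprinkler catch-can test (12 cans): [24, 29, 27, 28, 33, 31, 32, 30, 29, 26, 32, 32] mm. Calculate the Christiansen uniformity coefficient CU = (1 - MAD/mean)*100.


mean = 29.416667 mm
MAD = 2.250000 mm
CU = (1 - 2.250000/29.416667)*100

92.3513 %


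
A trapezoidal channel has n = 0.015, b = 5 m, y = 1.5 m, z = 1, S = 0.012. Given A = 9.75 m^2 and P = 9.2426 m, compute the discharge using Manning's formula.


R = A/P = 9.75/9.2426 = 1.054898
Q = (1/0.015) * 9.75 * 1.054898^(2/3) * 0.012^0.5

73.7866 m^3/s


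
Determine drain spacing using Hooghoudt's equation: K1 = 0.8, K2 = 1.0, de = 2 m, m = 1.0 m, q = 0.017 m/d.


S^2 = 8*K2*de*m/q + 4*K1*m^2/q
S^2 = 8*1.0*2*1.0/0.017 + 4*0.8*1.0^2/0.017
S = sqrt(1129.4118)

33.6067 m


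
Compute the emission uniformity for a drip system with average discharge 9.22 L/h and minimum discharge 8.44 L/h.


EU = (q_min/q_avg)*100 = (8.44/9.22)*100 = 91.5401%

91.5401 %


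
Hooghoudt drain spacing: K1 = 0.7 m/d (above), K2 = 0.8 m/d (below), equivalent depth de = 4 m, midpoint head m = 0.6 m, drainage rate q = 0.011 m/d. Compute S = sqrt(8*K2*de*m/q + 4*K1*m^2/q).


S^2 = 8*K2*de*m/q + 4*K1*m^2/q
S^2 = 8*0.8*4*0.6/0.011 + 4*0.7*0.6^2/0.011
S = sqrt(1488.0000)

38.5746 m


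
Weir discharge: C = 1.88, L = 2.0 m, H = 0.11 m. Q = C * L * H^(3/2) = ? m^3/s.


Q = C * L * H^(3/2) = 1.88 * 2.0 * 0.11^1.5 = 1.88 * 2.0 * 0.036483

0.1372 m^3/s


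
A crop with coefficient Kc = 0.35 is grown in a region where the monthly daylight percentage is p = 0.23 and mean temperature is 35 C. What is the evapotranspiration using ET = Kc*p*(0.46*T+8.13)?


ET = Kc * p * (0.46*T + 8.13)
ET = 0.35 * 0.23 * (0.46*35 + 8.13)
ET = 0.35 * 0.23 * 24.2300

1.9505 mm/day


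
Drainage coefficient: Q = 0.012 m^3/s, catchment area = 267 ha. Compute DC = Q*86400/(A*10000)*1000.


DC = Q * 86400 / (A * 10000) * 1000
DC = 0.012 * 86400 / (267 * 10000) * 1000
DC = 1036800.0000 / 2670000

0.3883 mm/day


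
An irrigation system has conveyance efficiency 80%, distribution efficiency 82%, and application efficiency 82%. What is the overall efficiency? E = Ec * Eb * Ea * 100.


Ec = 0.8, Eb = 0.82, Ea = 0.82
E = 0.8 * 0.82 * 0.82 * 100 = 53.7920%

53.7920 %


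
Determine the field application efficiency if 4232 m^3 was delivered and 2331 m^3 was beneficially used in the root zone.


Ea = V_root / V_field * 100 = 2331 / 4232 * 100 = 55.0803%

55.0803 %


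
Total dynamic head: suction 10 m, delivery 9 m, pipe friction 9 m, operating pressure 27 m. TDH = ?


TDH = Hs + Hd + hf + Hp = 10 + 9 + 9 + 27 = 55

55 m


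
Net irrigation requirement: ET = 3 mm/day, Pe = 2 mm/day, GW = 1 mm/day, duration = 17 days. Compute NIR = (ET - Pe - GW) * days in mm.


Daily deficit = ET - Pe - GW = 3 - 2 - 1 = 0 mm/day
NIR = 0 * 17 = 0 mm

0 mm


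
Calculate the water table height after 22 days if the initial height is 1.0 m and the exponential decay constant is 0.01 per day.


m = m0 * exp(-k*t)
m = 1.0 * exp(-0.01 * 22)
m = 1.0 * exp(-0.2200)

0.8025 m


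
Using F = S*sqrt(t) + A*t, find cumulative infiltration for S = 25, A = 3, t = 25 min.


F = S*sqrt(t) + A*t
F = 25*sqrt(25) + 3*25
F = 25*5.000000 + 75

200.0000 mm


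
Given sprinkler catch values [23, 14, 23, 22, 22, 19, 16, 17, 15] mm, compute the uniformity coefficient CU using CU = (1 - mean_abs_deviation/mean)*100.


mean = 19.000000 mm
MAD = 3.111111 mm
CU = (1 - 3.111111/19.000000)*100

83.6257 %


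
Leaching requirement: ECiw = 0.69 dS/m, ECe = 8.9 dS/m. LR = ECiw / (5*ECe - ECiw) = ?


LR = ECiw / (5*ECe - ECiw)
LR = 0.69 / (5*8.9 - 0.69)
LR = 0.69 / 43.8100

0.0157


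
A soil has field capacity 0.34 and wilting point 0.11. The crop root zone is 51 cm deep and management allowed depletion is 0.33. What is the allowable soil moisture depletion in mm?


SMD = (FC - PWP) * d * MAD * 10
SMD = (0.34 - 0.11) * 51 * 0.33 * 10
SMD = 0.2300 * 51 * 0.33 * 10

38.7090 mm


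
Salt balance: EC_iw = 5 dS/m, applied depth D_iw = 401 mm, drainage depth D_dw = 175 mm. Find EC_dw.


EC_dw = EC_iw * D_iw / D_dw
EC_dw = 5 * 401 / 175
EC_dw = 2005 / 175

11.4571 dS/m


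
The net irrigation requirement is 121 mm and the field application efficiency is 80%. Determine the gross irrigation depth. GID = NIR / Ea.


Ea = 80% = 0.8
GID = NIR / Ea = 121 / 0.8 = 151.2500 mm

151.2500 mm


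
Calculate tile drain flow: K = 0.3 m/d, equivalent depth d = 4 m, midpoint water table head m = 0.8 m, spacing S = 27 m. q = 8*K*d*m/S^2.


q = 8*K*d*m/S^2
q = 8*0.3*4*0.8/27^2
q = 7.6800 / 729

0.0105 m/d


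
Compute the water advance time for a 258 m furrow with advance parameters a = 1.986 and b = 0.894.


t = (L/a)^(1/b)
t = (258/1.986)^(1/0.894)
t = 129.909366^(1/0.894)

231.3402 min


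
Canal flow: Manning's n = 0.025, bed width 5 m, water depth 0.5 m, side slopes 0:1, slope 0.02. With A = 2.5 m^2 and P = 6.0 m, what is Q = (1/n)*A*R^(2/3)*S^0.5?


R = A/P = 2.5/6.0 = 0.416667
Q = (1/0.025) * 2.5 * 0.416667^(2/3) * 0.02^0.5

7.8893 m^3/s


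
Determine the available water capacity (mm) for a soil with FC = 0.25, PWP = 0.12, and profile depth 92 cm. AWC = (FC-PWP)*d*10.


AWC = (FC - PWP) * d * 10
AWC = (0.25 - 0.12) * 92 * 10
AWC = 0.1300 * 92 * 10

119.6000 mm


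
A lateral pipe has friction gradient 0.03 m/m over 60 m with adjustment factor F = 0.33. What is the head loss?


hf = J * L * F = 0.03 * 60 * 0.33 = 0.5940 m

0.5940 m


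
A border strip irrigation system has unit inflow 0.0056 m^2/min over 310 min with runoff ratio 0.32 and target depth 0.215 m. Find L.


L = q*t/((1+r)*Z)
L = 0.0056*310/((1+0.32)*0.215)
L = 1.736/0.2838

6.1170 m


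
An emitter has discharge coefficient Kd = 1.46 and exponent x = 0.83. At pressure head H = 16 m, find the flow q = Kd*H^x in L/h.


q = Kd * H^x = 1.46 * 16^0.83 = 1.46 * 9.986644

14.5805 L/h


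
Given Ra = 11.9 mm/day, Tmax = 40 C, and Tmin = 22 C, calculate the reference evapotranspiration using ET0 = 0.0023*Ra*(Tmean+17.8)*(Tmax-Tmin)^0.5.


Tmean = (Tmax + Tmin)/2 = (40 + 22)/2 = 31.0
ET0 = 0.0023 * 11.9 * (31.0 + 17.8) * sqrt(40 - 22)
ET0 = 0.0023 * 11.9 * 48.8 * 4.242641

5.6667 mm/day


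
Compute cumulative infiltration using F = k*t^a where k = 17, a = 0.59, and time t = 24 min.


F = k * t^a = 17 * 24^0.59
F = 17 * 6.521157

110.8597 mm


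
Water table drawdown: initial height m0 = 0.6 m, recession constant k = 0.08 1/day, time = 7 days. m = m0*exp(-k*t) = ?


m = m0 * exp(-k*t)
m = 0.6 * exp(-0.08 * 7)
m = 0.6 * exp(-0.5600)

0.3427 m


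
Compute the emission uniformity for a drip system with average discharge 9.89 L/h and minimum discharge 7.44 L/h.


EU = (q_min/q_avg)*100 = (7.44/9.89)*100 = 75.2275%

75.2275 %


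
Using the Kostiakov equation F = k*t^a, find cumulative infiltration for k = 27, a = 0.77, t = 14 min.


F = k * t^a = 27 * 14^0.77
F = 27 * 7.629895

206.0072 mm


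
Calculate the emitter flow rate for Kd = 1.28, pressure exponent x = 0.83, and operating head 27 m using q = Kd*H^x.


q = Kd * H^x = 1.28 * 27^0.83 = 1.28 * 15.418138

19.7352 L/h


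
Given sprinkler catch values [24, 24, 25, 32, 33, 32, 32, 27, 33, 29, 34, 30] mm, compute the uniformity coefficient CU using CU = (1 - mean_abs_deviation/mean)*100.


mean = 29.583333 mm
MAD = 3.152778 mm
CU = (1 - 3.152778/29.583333)*100

89.3427 %


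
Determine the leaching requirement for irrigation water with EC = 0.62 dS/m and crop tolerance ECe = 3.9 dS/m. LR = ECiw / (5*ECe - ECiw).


LR = ECiw / (5*ECe - ECiw)
LR = 0.62 / (5*3.9 - 0.62)
LR = 0.62 / 18.8800

0.0328


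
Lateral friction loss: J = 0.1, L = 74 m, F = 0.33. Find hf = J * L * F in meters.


hf = J * L * F = 0.1 * 74 * 0.33 = 2.4420 m

2.4420 m


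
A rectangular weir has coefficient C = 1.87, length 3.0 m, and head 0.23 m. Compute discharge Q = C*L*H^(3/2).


Q = C * L * H^(3/2) = 1.87 * 3.0 * 0.23^1.5 = 1.87 * 3.0 * 0.110304

0.6188 m^3/s


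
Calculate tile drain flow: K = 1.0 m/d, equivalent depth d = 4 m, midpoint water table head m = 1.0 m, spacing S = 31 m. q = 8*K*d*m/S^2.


q = 8*K*d*m/S^2
q = 8*1.0*4*1.0/31^2
q = 32.0000 / 961

0.0333 m/d


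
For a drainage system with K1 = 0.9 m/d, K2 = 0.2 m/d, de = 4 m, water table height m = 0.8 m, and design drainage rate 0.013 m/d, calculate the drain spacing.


S^2 = 8*K2*de*m/q + 4*K1*m^2/q
S^2 = 8*0.2*4*0.8/0.013 + 4*0.9*0.8^2/0.013
S = sqrt(571.0769)

23.8972 m


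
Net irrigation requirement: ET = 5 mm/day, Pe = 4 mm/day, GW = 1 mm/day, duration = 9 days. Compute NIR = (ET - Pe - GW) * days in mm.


Daily deficit = ET - Pe - GW = 5 - 4 - 1 = 0 mm/day
NIR = 0 * 9 = 0 mm

0 mm
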